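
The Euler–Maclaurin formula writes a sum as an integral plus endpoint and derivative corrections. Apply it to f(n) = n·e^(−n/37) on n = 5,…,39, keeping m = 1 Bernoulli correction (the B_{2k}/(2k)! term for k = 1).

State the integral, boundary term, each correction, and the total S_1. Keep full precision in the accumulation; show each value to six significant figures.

S_1 ≈ 386.443

Integral: ∫_5^39 x·e^(−x/37) dx = 377.527.
½[f(5) + f(39)] = ½[4.36799 + 13.5924] = 8.98017.
So far: 386.507.
k=1: B_{2}/(2)! × [f^{(1)}(39) − f^{(1)}(5)] = 1/12 × (-0.0188390 − 0.755544) = -0.0645319.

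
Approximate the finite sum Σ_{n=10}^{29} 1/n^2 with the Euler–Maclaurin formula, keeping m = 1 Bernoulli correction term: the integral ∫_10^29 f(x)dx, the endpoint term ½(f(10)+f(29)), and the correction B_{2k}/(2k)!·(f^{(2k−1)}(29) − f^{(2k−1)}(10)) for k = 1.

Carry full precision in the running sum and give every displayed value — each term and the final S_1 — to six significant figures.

S_1 ≈ 0.0712716

Integral: ∫_10^29 1/x^2 dx = 0.0655172.
½[f(10) + f(29)] = ½[0.0100000 + 0.00118906] = 0.00559453.
Integral + boundary = 0.0711118.
k=1: B_{2}/(2)! × [f^{(1)}(29) − f^{(1)}(10)] = 1/12 × (-8.20042e-05 − (-0.00200000)) = 0.000159833.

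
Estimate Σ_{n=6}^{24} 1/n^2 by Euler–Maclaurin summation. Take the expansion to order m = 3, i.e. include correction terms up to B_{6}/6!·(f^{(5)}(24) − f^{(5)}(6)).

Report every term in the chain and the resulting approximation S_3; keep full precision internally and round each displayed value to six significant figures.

S_3 ≈ 0.140512

∫_6^24 1/x^2 dx evaluates to 0.125000.
Endpoint term: (f(6) + f(24))/2 = (0.0277778 + 0.00173611)/2 = 0.0147569.
Integral + boundary = 0.139757.
Order-1 term: 1/12 · (-0.000144676 − (-0.00925926)) = 0.000759549.
Partial sum through k=1: 0.140516.
Order-2 term: −1/720 · (-3.01408e-06 − (-0.00308642)) = -4.28251e-06.
Partial sum through k=2: 0.140512.
Order-3 term: 1/30240 · (-1.56983e-07 − (-0.00257202)) = 8.50483e-08.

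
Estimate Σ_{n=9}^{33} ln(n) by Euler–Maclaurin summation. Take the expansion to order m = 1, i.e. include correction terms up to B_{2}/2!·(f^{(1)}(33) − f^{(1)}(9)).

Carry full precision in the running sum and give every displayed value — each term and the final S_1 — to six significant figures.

S_1 ≈ 74.4499

The integral term ∫_9^33 ln(x) dx = 71.6097.
Boundary: ½(f(9) + f(33)) = ½(2.19722 + 3.49651) = 2.84687.
Integral + boundary = 74.4566.
Correction k=1: B_{2}/2! · (f^{(1)}(33) − f^{(1)}(9)) = 1/12 · (0.0303030 − 0.111111) = -0.00673401.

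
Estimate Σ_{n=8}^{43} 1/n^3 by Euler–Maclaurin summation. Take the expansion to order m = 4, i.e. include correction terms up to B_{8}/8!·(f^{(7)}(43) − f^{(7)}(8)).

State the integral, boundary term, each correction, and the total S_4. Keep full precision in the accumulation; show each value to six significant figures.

The integral term ∫_8^43 1/x^3 dx = 0.00754208.
Boundary: ½(f(8) + f(43)) = ½(0.00195312 + 1.25775e-05) = 0.000982851.
Running total after boundary: 0.00852493.
k=1: B_{2}/(2)! × [f^{(1)}(43) − f^{(1)}(8)] = 1/12 × (-8.77501e-07 − (-0.000732422)) = 6.09620e-05.
Partial sum through k=1: 0.00858590.
k=2: B_{4}/(4)! × [f^{(3)}(43) − f^{(3)}(8)] = −1/720 × (-9.49162e-09 − (-0.000228882)) = -3.17878e-07.
Partial sum through k=2: 0.00858558.
k=3: B_{6}/(6)! × [f^{(5)}(43) − f^{(5)}(8)] = 1/30240 × (-2.15602e-10 − (-0.000150204)) = 4.96705e-09.
Partial sum through k=3: 0.00858558.
k=4: B_{8}/(8)! × [f^{(7)}(43) − f^{(7)}(8)] = −1/1209600 × (-8.39554e-12 − (-0.000168979)) = -1.39698e-10.

S_4 ≈ 0.00858558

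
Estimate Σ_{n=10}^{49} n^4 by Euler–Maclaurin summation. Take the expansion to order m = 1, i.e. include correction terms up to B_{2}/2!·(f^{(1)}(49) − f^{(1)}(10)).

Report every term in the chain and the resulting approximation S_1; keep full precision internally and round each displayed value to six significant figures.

S_1 ≈ 5.94013e+07

∫_10^49 x^4 dx evaluates to 5.64750e+07.
Endpoint term: (f(10) + f(49))/2 = (10000.0 + 5.76480e+06)/2 = 2.88740e+06.
Integral + boundary = 5.93625e+07.
Correction k=1: B_{2}/2! · (f^{(1)}(49) − f^{(1)}(10)) = 1/12 · (470596 − 4000.00) = 38883.0.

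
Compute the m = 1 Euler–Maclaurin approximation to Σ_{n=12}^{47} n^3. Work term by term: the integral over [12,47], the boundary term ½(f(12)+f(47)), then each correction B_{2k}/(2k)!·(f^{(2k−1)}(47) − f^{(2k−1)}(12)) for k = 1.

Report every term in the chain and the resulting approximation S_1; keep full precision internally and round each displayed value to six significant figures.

S_1 ≈ 1.26803e+06

∫_12^47 x^3 dx evaluates to 1.21474e+06.
½[f(12) + f(47)] = ½[1728.00 + 103823] = 52775.5.
Integral + boundary = 1.26751e+06.
Order-1 term: 1/12 · (6627.00 − 432.000) = 516.250.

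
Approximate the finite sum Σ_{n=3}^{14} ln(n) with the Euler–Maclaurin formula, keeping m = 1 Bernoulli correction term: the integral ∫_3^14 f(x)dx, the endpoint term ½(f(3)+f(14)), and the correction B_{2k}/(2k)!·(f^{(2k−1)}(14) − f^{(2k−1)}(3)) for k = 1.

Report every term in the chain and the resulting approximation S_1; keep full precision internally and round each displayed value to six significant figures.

Integral: ∫_3^14 ln(x) dx = 22.6510.
Endpoint term: (f(3) + f(14))/2 = (1.09861 + 2.63906)/2 = 1.86883.
Integral + boundary = 24.5198.
k=1: B_{2}/(2)! × [f^{(1)}(14) − f^{(1)}(3)] = 1/12 × (0.0714286 − 0.333333) = -0.0218254.

S_1 ≈ 24.4980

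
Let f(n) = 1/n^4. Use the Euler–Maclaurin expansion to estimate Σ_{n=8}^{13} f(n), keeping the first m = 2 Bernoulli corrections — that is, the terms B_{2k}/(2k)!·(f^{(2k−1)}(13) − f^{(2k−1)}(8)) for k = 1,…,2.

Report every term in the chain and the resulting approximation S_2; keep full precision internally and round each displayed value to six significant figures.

S_2 ≈ 0.000648094

The integral term ∫_8^13 1/x^4 dx = 0.000499320.
Boundary: ½(f(8) + f(13)) = ½(0.000244141 + 3.50128e-05) = 0.000139577.
Integral + boundary = 0.000638896.
k=1: B_{2}/(2)! × [f^{(1)}(13) − f^{(1)}(8)] = 1/12 × (-1.07732e-05 − (-0.000122070)) = 9.27476e-06.
Partial sum through k=1: 0.000648171.
k=2: B_{4}/(4)! × [f^{(3)}(13) − f^{(3)}(8)] = −1/720 × (-1.91240e-06 − (-5.72205e-05)) = -7.68168e-08.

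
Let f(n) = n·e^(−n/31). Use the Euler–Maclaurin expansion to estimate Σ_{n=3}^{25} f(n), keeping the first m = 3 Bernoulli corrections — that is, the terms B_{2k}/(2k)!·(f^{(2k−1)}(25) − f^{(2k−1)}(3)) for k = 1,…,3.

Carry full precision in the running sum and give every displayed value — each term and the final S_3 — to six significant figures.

S_3 ≈ 188.642

The integral term ∫_3^25 x·e^(−x/31) dx = 181.761.
Boundary: ½(f(3) + f(25)) = ½(2.72328 + 11.1610) = 6.94213.
Running total after boundary: 188.703.
k=1: B_{2}/(2)! × [f^{(1)}(25) − f^{(1)}(3)] = 1/12 × (0.0864076 − 0.819913) = -0.0611255.
Partial sum through k=1: 188.642.
k=2: B_{4}/(4)! × [f^{(3)}(25) − f^{(3)}(3)] = −1/720 × (0.00101903 − 0.00274239) = 2.39356e-06.
Partial sum through k=2: 188.642.
k=3: B_{6}/(6)! × [f^{(5)}(25) − f^{(5)}(3)] = 1/30240 × (2.02720e-06 − 4.81955e-06) = -9.23395e-11.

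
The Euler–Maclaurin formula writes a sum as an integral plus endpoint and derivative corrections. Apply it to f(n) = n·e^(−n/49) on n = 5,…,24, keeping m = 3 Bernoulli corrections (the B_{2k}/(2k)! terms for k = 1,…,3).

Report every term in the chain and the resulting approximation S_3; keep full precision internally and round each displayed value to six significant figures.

Integral: ∫_5^24 x·e^(−x/49) dx = 197.507.
Endpoint term: (f(5) + f(24))/2 = (4.51496 + 14.7060)/2 = 9.61050.
So far: 207.117.
Order-1 term: 1/12 · (0.312628 − 0.810851) = -0.0415185.
After k=1: 207.076.
Order-2 term: −1/720 · (0.000640621 − 0.00108989) = 6.23990e-07.
After k=2: 207.076.
Order-3 term: 1/30240 · (4.79398e-07 − 7.67211e-07) = -9.51764e-12.

S_3 ≈ 207.076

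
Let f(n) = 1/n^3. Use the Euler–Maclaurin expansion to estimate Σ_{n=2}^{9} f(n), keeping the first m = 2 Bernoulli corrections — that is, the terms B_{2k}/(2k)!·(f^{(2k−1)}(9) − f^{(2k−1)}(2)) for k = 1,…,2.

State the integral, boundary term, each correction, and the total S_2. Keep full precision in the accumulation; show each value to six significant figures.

S_2 ≈ 0.196298

Integral: ∫_2^9 1/x^3 dx = 0.118827.
Boundary: ½(f(2) + f(9)) = ½(0.125000 + 0.00137174) = 0.0631859.
So far: 0.182013.
Correction k=1: B_{2}/2! · (f^{(1)}(9) − f^{(1)}(2)) = 1/12 · (-0.000457247 − (-0.187500)) = 0.0155869.
After k=1: 0.197600.
Correction k=2: B_{4}/4! · (f^{(3)}(9) − f^{(3)}(2)) = −1/720 · (-0.000112901 − (-0.937500)) = -0.00130193.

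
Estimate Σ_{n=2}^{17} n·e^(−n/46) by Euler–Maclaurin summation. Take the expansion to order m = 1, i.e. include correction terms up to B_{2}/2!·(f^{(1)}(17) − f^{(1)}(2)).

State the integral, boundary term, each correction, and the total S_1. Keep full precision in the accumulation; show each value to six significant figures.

S_1 ≈ 118.230

Integral: ∫_2^17 x·e^(−x/46) dx = 111.438.
½[f(2) + f(17)] = ½[1.91491 + 11.7476] = 6.83125.
So far: 118.270.
Correction k=1: B_{2}/2! · (f^{(1)}(17) − f^{(1)}(2)) = 1/12 · (0.435652 − 0.915825) = -0.0400144.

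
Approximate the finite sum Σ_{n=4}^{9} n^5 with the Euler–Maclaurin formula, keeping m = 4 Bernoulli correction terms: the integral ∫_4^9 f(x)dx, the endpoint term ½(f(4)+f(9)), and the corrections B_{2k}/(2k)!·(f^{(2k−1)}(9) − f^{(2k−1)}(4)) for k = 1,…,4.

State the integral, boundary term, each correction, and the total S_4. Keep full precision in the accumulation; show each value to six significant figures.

Integral: ∫_4^9 x^5 dx = 87890.8.
½[f(4) + f(9)] = ½[1024.00 + 59049.0] = 30036.5.
So far: 117927.
Order-1 term: 1/12 · (32805.0 − 1280.00) = 2627.08.
Partial sum through k=1: 120554.
Order-2 term: −1/720 · (4860.00 − 960.000) = -5.41667.
Partial sum through k=2: 120549.
Order-3 term: 1/30240 · (120.000 − 120.000) = 0.00000.
Partial sum through k=3: 120549.
Order-4 term: −1/1209600 · (0.00000 − 0.00000) = 0.00000.

S_4 ≈ 120549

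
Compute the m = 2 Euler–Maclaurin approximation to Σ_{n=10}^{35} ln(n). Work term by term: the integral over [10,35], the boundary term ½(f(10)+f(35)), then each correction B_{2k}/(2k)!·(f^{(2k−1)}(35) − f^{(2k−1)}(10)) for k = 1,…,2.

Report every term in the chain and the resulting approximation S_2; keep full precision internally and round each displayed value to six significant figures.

S_2 ≈ 79.3343

The integral term ∫_10^35 ln(x) dx = 76.4113.
½[f(10) + f(35)] = ½[2.30259 + 3.55535] = 2.92897.
Running total after boundary: 79.3403.
Order-1 term: 1/12 · (0.0285714 − 0.100000) = -0.00595238.
Partial sum through k=1: 79.3343.
Order-2 term: −1/720 · (4.66472e-05 − 0.00200000) = 2.71299e-06.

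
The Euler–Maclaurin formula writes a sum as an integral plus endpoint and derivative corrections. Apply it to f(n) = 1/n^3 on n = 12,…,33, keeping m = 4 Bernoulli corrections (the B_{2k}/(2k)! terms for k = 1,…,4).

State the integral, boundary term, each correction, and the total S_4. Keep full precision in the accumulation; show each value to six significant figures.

The integral term ∫_12^33 1/x^3 dx = 0.00301309.
Endpoint term: (f(12) + f(33))/2 = (0.000578704 + 2.78265e-05)/2 = 0.000303265.
So far: 0.00331635.
k=1: B_{2}/(2)! × [f^{(1)}(33) − f^{(1)}(12)] = 1/12 × (-2.52968e-06 − (-0.000144676)) = 1.18455e-05.
Running total after k=1: 0.00332820.
k=2: B_{4}/(4)! × [f^{(3)}(33) − f^{(3)}(12)] = −1/720 × (-4.64588e-08 − (-2.00939e-05)) = -2.78436e-08.
Running total after k=2: 0.00332817.
k=3: B_{6}/(6)! × [f^{(5)}(33) − f^{(5)}(12)] = 1/30240 × (-1.79180e-09 − (-5.86071e-06)) = 1.93747e-10.
Running total after k=3: 0.00332817.
k=4: B_{8}/(8)! × [f^{(7)}(33) − f^{(7)}(12)] = −1/1209600 × (-1.18466e-10 − (-2.93036e-06)) = -2.42249e-12.

S_4 ≈ 0.00332817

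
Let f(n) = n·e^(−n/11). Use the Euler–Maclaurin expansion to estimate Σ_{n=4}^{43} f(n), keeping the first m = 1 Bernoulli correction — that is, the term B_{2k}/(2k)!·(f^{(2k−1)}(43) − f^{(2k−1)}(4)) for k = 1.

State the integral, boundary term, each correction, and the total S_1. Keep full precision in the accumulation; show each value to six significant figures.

S_1 ≈ 104.564

Integral: ∫_4^43 x·e^(−x/11) dx = 102.784.
Endpoint term: (f(4) + f(43))/2 = (2.78058 + 0.862525)/2 = 1.82155.
Integral + boundary = 104.605.
Correction k=1: B_{2}/2! · (f^{(1)}(43) − f^{(1)}(4)) = 1/12 · (-0.0583527 − 0.442364) = -0.0417264.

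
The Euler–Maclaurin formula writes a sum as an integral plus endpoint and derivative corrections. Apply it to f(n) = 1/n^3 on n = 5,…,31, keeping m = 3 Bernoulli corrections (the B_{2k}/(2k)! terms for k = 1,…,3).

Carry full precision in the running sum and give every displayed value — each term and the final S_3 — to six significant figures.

Integral: ∫_5^31 1/x^3 dx = 0.0194797.
Endpoint term: (f(5) + f(31))/2 = (0.00800000 + 3.35672e-05)/2 = 0.00401678.
So far: 0.0234965.
Correction k=1: B_{2}/2! · (f^{(1)}(31) − f^{(1)}(5)) = 1/12 · (-3.24844e-06 − (-0.00480000)) = 0.000399729.
After k=1: 0.0238962.
Correction k=2: B_{4}/4! · (f^{(3)}(31) − f^{(3)}(5)) = −1/720 · (-6.76054e-08 − (-0.00384000)) = -5.33324e-06.
After k=2: 0.0238909.
Correction k=3: B_{6}/6! · (f^{(5)}(31) − f^{(5)}(5)) = 1/30240 · (-2.95466e-09 − (-0.00645120)) = 2.13333e-07.

S_3 ≈ 0.0238911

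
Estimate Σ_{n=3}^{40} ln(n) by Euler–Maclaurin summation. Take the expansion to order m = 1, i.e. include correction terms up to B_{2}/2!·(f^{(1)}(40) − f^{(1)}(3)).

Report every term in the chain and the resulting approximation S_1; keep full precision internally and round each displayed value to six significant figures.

The integral term ∫_3^40 ln(x) dx = 107.259.
½[f(3) + f(40)] = ½[1.09861 + 3.68888] = 2.39375.
So far: 109.653.
Order-1 term: 1/12 · (0.0250000 − 0.333333) = -0.0256944.

S_1 ≈ 109.627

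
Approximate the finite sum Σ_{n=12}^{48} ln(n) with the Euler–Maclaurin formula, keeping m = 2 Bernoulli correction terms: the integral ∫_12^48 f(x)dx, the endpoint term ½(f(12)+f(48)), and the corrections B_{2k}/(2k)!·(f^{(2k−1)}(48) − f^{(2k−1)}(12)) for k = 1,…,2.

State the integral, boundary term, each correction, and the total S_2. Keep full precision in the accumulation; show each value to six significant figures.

The integral term ∫_12^48 ln(x) dx = 119.999.
Boundary: ½(f(12) + f(48)) = ½(2.48491 + 3.87120) = 3.17805.
Running total after boundary: 123.177.
Order-1 term: 1/12 · (0.0208333 − 0.0833333) = -0.00520833.
Running total after k=1: 123.172.
Order-2 term: −1/720 · (1.80845e-05 − 0.00115741) = 1.58239e-06.

S_2 ≈ 123.172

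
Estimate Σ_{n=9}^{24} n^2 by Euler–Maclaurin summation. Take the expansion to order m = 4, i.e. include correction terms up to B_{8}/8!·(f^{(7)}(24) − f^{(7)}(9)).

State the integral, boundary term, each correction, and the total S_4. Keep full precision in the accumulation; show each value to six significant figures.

∫_9^24 x^2 dx evaluates to 4365.00.
Endpoint term: (f(9) + f(24))/2 = (81.0000 + 576.000)/2 = 328.500.
Integral + boundary = 4693.50.
Correction k=1: B_{2}/2! · (f^{(1)}(24) − f^{(1)}(9)) = 1/12 · (48.0000 − 18.0000) = 2.50000.
After k=1: 4696.00.
Correction k=2: B_{4}/4! · (f^{(3)}(24) − f^{(3)}(9)) = −1/720 · (0.00000 − 0.00000) = 0.00000.
After k=2: 4696.00.
Correction k=3: B_{6}/6! · (f^{(5)}(24) − f^{(5)}(9)) = 1/30240 · (0.00000 − 0.00000) = 0.00000.
After k=3: 4696.00.
Correction k=4: B_{8}/8! · (f^{(7)}(24) − f^{(7)}(9)) = −1/1209600 · (0.00000 − 0.00000) = 0.00000.

S_4 ≈ 4696.00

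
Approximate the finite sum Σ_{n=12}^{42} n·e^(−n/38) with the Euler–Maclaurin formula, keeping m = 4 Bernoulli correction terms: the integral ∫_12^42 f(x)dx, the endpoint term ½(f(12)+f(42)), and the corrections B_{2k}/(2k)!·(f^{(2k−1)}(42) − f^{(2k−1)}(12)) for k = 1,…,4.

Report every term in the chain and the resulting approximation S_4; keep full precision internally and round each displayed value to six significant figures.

S_4 ≈ 390.173

∫_12^42 x·e^(−x/38) dx evaluates to 378.888.
½[f(12) + f(42)] = ½[8.75056 + 13.9072] = 11.3289.
Running total after boundary: 390.217.
Order-1 term: 1/12 · (-0.0348551 − 0.498935) = -0.0444825.
After k=1: 390.173.
Order-2 term: −1/720 · (0.000434482 − 0.00135551) = 1.27921e-06.
After k=2: 390.173.
Order-3 term: 1/30240 · (6.18492e-07 − 1.63816e-06) = -3.37192e-11.
After k=3: 390.173.
Order-4 term: −1/1209600 · (6.48266e-10 − 1.61884e-09) = 8.02390e-16.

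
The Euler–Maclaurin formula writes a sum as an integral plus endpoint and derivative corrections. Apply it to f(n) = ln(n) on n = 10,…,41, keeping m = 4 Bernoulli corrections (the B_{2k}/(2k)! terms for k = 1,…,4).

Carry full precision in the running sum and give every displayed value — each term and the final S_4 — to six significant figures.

S_4 ≈ 101.232

∫_10^41 ln(x) dx evaluates to 98.2306.
½[f(10) + f(41)] = ½[2.30259 + 3.71357] = 3.00808.
So far: 101.239.
Order-1 term: 1/12 · (0.0243902 − 0.100000) = -0.00630081.
Partial sum through k=1: 101.232.
Order-2 term: −1/720 · (2.90187e-05 − 0.00200000) = 2.73747e-06.
Partial sum through k=2: 101.232.
Order-3 term: 1/30240 · (2.07153e-07 − 0.000240000) = -7.92966e-09.
Partial sum through k=3: 101.232.
Order-4 term: −1/1209600 · (3.69697e-09 − 7.20000e-05) = 5.95208e-11.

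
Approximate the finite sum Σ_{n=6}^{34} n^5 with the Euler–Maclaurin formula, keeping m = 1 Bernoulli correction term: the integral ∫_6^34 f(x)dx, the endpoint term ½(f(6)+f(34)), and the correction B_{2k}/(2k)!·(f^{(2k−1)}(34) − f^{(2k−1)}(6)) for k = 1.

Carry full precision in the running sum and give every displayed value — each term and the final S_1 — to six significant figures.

Integral: ∫_6^34 x^5 dx = 2.57460e+08.
Endpoint term: (f(6) + f(34))/2 = (7776.00 + 4.54354e+07)/2 = 2.27216e+07.
Running total after boundary: 2.80181e+08.
k=1: B_{2}/(2)! × [f^{(1)}(34) − f^{(1)}(6)] = 1/12 × (6.68168e+06 − 6480.00) = 556267.

S_1 ≈ 2.80737e+08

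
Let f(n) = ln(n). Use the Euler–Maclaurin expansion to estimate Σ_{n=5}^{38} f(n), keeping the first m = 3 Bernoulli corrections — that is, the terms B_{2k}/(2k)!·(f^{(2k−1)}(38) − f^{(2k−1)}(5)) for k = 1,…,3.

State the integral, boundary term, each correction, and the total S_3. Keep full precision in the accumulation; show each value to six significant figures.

S_3 ≈ 99.7901

Integral: ∫_5^38 ln(x) dx = 97.1811.
½[f(5) + f(38)] = ½[1.60944 + 3.63759] = 2.62351.
Integral + boundary = 99.8046.
Order-1 term: 1/12 · (0.0263158 − 0.200000) = -0.0144737.
Running total after k=1: 99.7901.
Order-2 term: −1/720 · (3.64485e-05 − 0.0160000) = 2.21716e-05.
Running total after k=2: 99.7901.
Order-3 term: 1/30240 · (3.02896e-07 − 0.00768000) = -2.53958e-07.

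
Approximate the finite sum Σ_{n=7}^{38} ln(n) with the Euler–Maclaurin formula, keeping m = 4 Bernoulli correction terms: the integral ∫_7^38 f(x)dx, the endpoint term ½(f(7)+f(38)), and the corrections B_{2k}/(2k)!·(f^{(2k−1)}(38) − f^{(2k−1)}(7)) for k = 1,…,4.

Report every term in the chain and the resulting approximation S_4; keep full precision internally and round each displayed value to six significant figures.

The integral term ∫_7^38 ln(x) dx = 93.6069.
Endpoint term: (f(7) + f(38))/2 = (1.94591 + 3.63759)/2 = 2.79175.
Integral + boundary = 96.3987.
Order-1 term: 1/12 · (0.0263158 − 0.142857) = -0.00971178.
Partial sum through k=1: 96.3889.
Order-2 term: −1/720 · (3.64485e-05 − 0.00583090) = 8.04785e-06.
Partial sum through k=2: 96.3889.
Order-3 term: 1/30240 · (3.02896e-07 − 0.00142798) = -4.72114e-08.
Partial sum through k=3: 96.3889.
Order-4 term: −1/1209600 · (6.29285e-09 − 0.000874271) = 7.22772e-10.

S_4 ≈ 96.3889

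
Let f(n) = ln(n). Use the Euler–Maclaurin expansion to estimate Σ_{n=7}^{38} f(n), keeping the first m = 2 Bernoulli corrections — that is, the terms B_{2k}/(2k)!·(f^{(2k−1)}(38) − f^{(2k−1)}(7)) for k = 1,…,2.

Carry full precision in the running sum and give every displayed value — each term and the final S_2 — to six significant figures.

S_2 ≈ 96.3889

Integral: ∫_7^38 ln(x) dx = 93.6069.
Endpoint term: (f(7) + f(38))/2 = (1.94591 + 3.63759)/2 = 2.79175.
Running total after boundary: 96.3987.
Order-1 term: 1/12 · (0.0263158 − 0.142857) = -0.00971178.
Partial sum through k=1: 96.3889.
Order-2 term: −1/720 · (3.64485e-05 − 0.00583090) = 8.04785e-06.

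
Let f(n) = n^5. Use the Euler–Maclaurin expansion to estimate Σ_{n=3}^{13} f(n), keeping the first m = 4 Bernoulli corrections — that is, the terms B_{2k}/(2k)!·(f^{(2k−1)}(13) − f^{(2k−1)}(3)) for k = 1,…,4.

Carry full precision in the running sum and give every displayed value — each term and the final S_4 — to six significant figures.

S_4 ≈ 1.00197e+06

∫_3^13 x^5 dx evaluates to 804347.
Boundary: ½(f(3) + f(13)) = ½(243.000 + 371293) = 185768.
Running total after boundary: 990115.
k=1: B_{2}/(2)! × [f^{(1)}(13) − f^{(1)}(3)] = 1/12 × (142805 − 405.000) = 11866.7.
Partial sum through k=1: 1.00198e+06.
k=2: B_{4}/(4)! × [f^{(3)}(13) − f^{(3)}(3)] = −1/720 × (10140.0 − 540.000) = -13.3333.
Partial sum through k=2: 1.00197e+06.
k=3: B_{6}/(6)! × [f^{(5)}(13) − f^{(5)}(3)] = 1/30240 × (120.000 − 120.000) = 0.00000.
Partial sum through k=3: 1.00197e+06.
k=4: B_{8}/(8)! × [f^{(7)}(13) − f^{(7)}(3)] = −1/1209600 × (0.00000 − 0.00000) = 0.00000.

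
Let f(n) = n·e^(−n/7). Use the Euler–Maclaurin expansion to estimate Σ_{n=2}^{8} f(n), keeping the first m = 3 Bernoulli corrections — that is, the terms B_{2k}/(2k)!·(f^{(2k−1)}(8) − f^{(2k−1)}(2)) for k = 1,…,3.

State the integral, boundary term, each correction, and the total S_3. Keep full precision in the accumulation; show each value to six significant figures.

S_3 ≈ 15.8365

Integral: ∫_2^8 x·e^(−x/7) dx = 13.8579.
Boundary: ½(f(2) + f(8)) = ½(1.50295 + 2.55125) = 2.02710.
Running total after boundary: 15.8850.
Correction k=1: B_{2}/2! · (f^{(1)}(8) − f^{(1)}(2)) = 1/12 · (-0.0455581 − 0.536769) = -0.0485273.
Running total after k=1: 15.8365.
Correction k=2: B_{4}/4! · (f^{(3)}(8) − f^{(3)}(2)) = −1/720 · (0.0120868 − 0.0416270) = 4.10280e-05.
Running total after k=2: 15.8365.
Correction k=3: B_{6}/6! · (f^{(5)}(8) − f^{(5)}(2)) = 1/30240 · (0.000512315 − 0.00147550) = -3.18514e-08.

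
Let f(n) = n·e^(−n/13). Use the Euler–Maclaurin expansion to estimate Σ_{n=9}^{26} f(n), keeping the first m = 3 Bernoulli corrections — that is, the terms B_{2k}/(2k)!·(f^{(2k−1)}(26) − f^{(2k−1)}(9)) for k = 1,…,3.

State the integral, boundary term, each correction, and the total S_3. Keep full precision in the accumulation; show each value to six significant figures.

The integral term ∫_9^26 x·e^(−x/13) dx = 74.5051.
Endpoint term: (f(9) + f(26))/2 = (4.50378 + 3.51872)/2 = 4.01125.
Integral + boundary = 78.5164.
Order-1 term: 1/12 · (-0.135335 − 0.153975) = -0.0241092.
Running total after k=1: 78.4922.
Order-2 term: −1/720 · (0.000800800 − 0.00683323) = 8.37837e-06.
Running total after k=2: 78.4923.
Order-3 term: 1/30240 · (1.42154e-05 − 7.54755e-05) = -2.02580e-09.

S_3 ≈ 78.4923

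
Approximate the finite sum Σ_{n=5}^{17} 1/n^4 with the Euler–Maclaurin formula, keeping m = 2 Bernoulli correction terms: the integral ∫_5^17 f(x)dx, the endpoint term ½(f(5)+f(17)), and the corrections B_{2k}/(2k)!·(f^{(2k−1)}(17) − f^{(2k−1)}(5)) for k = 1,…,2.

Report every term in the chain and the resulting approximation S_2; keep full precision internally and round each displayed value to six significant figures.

∫_5^17 1/x^4 dx evaluates to 0.00259882.
Endpoint term: (f(5) + f(17))/2 = (0.00160000 + 1.19730e-05)/2 = 0.000805987.
Integral + boundary = 0.00340481.
Order-1 term: 1/12 · (-2.81719e-06 − (-0.00128000)) = 0.000106432.
Partial sum through k=1: 0.00351124.
Order-2 term: −1/720 · (-2.92441e-07 − (-0.00153600)) = -2.13293e-06.

S_2 ≈ 0.00350910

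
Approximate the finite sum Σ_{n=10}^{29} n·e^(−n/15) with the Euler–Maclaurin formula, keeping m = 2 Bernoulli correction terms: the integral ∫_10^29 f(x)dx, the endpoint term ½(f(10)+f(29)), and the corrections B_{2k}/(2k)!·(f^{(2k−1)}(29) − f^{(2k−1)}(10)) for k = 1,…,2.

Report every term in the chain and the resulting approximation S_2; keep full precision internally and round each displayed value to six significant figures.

S_2 ≈ 101.692

The integral term ∫_10^29 x·e^(−x/15) dx = 97.0524.
Boundary: ½(f(10) + f(29)) = ½(5.13417 + 4.19529) = 4.66473.
So far: 101.717.
k=1: B_{2}/(2)! × [f^{(1)}(29) − f^{(1)}(10)] = 1/12 × (-0.135021 − 0.171139) = -0.0255133.
Partial sum through k=1: 101.692.
k=2: B_{4}/(4)! × [f^{(3)}(29) − f^{(3)}(10)] = −1/720 × (0.000685820 − 0.00532433) = 6.44237e-06.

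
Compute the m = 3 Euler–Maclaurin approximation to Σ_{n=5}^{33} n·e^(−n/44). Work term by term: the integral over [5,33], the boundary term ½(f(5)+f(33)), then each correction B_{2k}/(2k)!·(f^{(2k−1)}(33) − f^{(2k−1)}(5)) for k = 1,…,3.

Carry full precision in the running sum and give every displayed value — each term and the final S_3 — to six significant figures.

The integral term ∫_5^33 x·e^(−x/44) dx = 324.030.
Endpoint term: (f(5) + f(33))/2 = (4.46291 + 15.5881)/2 = 10.0255.
Integral + boundary = 334.055.
Correction k=1: B_{2}/2! · (f^{(1)}(33) − f^{(1)}(5)) = 1/12 · (0.118092 − 0.791153) = -0.0560884.
Running total after k=1: 333.999.
Correction k=2: B_{4}/4! · (f^{(3)}(33) − f^{(3)}(5)) = −1/720 · (0.000548980 − 0.00133074) = 1.08578e-06.
Running total after k=2: 333.999.
Correction k=3: B_{6}/6! · (f^{(5)}(33) − f^{(5)}(5)) = 1/30240 · (5.35621e-07 − 1.16365e-06) = -2.07683e-11.

S_3 ≈ 333.999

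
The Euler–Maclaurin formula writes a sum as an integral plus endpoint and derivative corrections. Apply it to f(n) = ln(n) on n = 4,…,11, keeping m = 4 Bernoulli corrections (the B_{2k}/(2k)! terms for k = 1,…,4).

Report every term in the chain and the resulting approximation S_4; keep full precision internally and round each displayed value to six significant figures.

S_4 ≈ 15.7105

The integral term ∫_4^11 ln(x) dx = 13.8317.
Boundary: ½(f(4) + f(11)) = ½(1.38629 + 2.39790) = 1.89209.
Running total after boundary: 15.7238.
Correction k=1: B_{2}/2! · (f^{(1)}(11) − f^{(1)}(4)) = 1/12 · (0.0909091 − 0.250000) = -0.0132576.
After k=1: 15.7105.
Correction k=2: B_{4}/4! · (f^{(3)}(11) − f^{(3)}(4)) = −1/720 · (0.00150263 − 0.0312500) = 4.13158e-05.
After k=2: 15.7105.
Correction k=3: B_{6}/6! · (f^{(5)}(11) − f^{(5)}(4)) = 1/30240 · (0.000149021 − 0.0234375) = -7.70122e-07.
After k=3: 15.7105.
Correction k=4: B_{8}/8! · (f^{(7)}(11) − f^{(7)}(4)) = −1/1209600 · (3.69474e-05 − 0.0439453) = 3.62999e-08.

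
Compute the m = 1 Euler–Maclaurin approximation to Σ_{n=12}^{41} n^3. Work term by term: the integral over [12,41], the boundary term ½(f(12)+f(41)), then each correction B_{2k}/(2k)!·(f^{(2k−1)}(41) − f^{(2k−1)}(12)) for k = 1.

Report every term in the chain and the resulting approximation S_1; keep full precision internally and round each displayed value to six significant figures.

S_1 ≈ 736965

∫_12^41 x^3 dx evaluates to 701256.
Boundary: ½(f(12) + f(41)) = ½(1728.00 + 68921.0) = 35324.5.
Running total after boundary: 736581.
Correction k=1: B_{2}/2! · (f^{(1)}(41) − f^{(1)}(12)) = 1/12 · (5043.00 − 432.000) = 384.250.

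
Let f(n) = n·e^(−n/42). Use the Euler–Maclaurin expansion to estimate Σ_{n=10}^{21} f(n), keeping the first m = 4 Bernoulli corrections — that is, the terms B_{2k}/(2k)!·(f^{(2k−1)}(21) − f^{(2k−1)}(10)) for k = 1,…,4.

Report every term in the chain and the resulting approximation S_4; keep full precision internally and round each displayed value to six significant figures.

The integral term ∫_10^21 x·e^(−x/42) dx = 116.391.
½[f(10) + f(21)] = ½[7.88128 + 12.7371] = 10.3092.
Running total after boundary: 126.700.
Order-1 term: 1/12 · (0.303265 − 0.600478) = -0.0247677.
After k=1: 126.675.
Order-2 term: −1/720 · (0.000859596 − 0.00123398) = 5.19973e-07.
After k=2: 126.675.
Order-3 term: 1/30240 · (8.77138e-07 − 1.20609e-06) = -1.08781e-11.
After k=3: 126.675.
Order-4 term: −1/1209600 · (7.18241e-10 − 9.70890e-10) = 2.08869e-16.

S_4 ≈ 126.675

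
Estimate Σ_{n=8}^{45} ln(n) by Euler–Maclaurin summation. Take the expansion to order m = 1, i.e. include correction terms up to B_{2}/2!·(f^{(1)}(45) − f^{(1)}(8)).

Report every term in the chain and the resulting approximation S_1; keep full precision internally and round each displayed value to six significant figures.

S_1 ≈ 120.599

∫_8^45 ln(x) dx evaluates to 117.664.
Endpoint term: (f(8) + f(45))/2 = (2.07944 + 3.80666)/2 = 2.94305.
Integral + boundary = 120.607.
k=1: B_{2}/(2)! × [f^{(1)}(45) − f^{(1)}(8)] = 1/12 × (0.0222222 − 0.125000) = -0.00856481.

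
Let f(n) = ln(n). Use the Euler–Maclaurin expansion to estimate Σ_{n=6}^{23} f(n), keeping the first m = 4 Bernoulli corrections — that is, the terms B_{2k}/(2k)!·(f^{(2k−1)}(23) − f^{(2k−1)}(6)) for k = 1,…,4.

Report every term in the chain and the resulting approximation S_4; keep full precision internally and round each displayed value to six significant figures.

S_4 ≈ 46.8192

∫_6^23 ln(x) dx evaluates to 44.3658.
½[f(6) + f(23)] = ½[1.79176 + 3.13549] = 2.46363.
Running total after boundary: 46.8294.
k=1: B_{2}/(2)! × [f^{(1)}(23) − f^{(1)}(6)] = 1/12 × (0.0434783 − 0.166667) = -0.0102657.
Running total after k=1: 46.8192.
k=2: B_{4}/(4)! × [f^{(3)}(23) − f^{(3)}(6)] = −1/720 × (0.000164379 − 0.00925926) = 1.26318e-05.
Running total after k=2: 46.8192.
k=3: B_{6}/(6)! × [f^{(5)}(23) − f^{(5)}(6)] = 1/30240 × (3.72883e-06 − 0.00308642) = -1.01941e-07.
Running total after k=3: 46.8192.
k=4: B_{8}/(8)! × [f^{(7)}(23) − f^{(7)}(6)] = −1/1209600 × (2.11465e-07 − 0.00257202) = 2.12616e-09.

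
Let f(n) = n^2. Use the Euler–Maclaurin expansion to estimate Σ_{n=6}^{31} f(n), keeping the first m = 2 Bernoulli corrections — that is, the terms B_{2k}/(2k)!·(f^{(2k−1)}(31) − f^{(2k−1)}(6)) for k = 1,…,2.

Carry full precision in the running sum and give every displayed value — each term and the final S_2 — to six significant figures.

S_2 ≈ 10361.0

Integral: ∫_6^31 x^2 dx = 9858.33.
Boundary: ½(f(6) + f(31)) = ½(36.0000 + 961.000) = 498.500.
So far: 10356.8.
Order-1 term: 1/12 · (62.0000 − 12.0000) = 4.16667.
Running total after k=1: 10361.0.
Order-2 term: −1/720 · (0.00000 − 0.00000) = 0.00000.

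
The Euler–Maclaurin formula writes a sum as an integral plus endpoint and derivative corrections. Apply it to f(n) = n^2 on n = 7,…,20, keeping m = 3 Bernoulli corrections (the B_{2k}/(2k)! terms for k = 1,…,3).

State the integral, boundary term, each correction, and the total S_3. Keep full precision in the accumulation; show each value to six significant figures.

S_3 ≈ 2779.00

The integral term ∫_7^20 x^2 dx = 2552.33.
½[f(7) + f(20)] = ½[49.0000 + 400.000] = 224.500.
Integral + boundary = 2776.83.
Correction k=1: B_{2}/2! · (f^{(1)}(20) − f^{(1)}(7)) = 1/12 · (40.0000 − 14.0000) = 2.16667.
After k=1: 2779.00.
Correction k=2: B_{4}/4! · (f^{(3)}(20) − f^{(3)}(7)) = −1/720 · (0.00000 − 0.00000) = 0.00000.
After k=2: 2779.00.
Correction k=3: B_{6}/6! · (f^{(5)}(20) − f^{(5)}(7)) = 1/30240 · (0.00000 − 0.00000) = 0.00000.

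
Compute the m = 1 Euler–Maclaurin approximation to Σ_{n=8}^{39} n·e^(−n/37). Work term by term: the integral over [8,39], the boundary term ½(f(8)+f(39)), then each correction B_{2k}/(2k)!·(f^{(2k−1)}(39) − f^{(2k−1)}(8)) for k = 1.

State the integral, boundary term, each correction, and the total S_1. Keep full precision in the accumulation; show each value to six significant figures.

The integral term ∫_8^39 x·e^(−x/37) dx = 361.216.
½[f(8) + f(39)] = ½[6.44449 + 13.5924] = 10.0184.
Integral + boundary = 371.234.
Order-1 term: 1/12 · (-0.0188390 − 0.631386) = -0.0541854.

S_1 ≈ 371.180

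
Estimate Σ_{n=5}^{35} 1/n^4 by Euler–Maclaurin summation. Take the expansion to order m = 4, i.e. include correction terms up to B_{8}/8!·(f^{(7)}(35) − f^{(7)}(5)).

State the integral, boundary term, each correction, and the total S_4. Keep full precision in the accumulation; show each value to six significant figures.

∫_5^35 1/x^4 dx evaluates to 0.00265889.
Endpoint term: (f(5) + f(35))/2 = (0.00160000 + 6.66389e-07)/2 = 0.000800333.
So far: 0.00345923.
Order-1 term: 1/12 · (-7.61587e-08 − (-0.00128000)) = 0.000106660.
Running total after k=1: 0.00356589.
Order-2 term: −1/720 · (-1.86511e-09 − (-0.00153600)) = -2.13333e-06.
Running total after k=2: 0.00356375.
Order-3 term: 1/30240 · (-8.52623e-11 − (-0.00344064)) = 1.13778e-07.
Running total after k=3: 0.00356387.
Order-4 term: −1/1209600 · (-6.26417e-12 − (-0.0123863)) = -1.02400e-08.

S_4 ≈ 0.00356386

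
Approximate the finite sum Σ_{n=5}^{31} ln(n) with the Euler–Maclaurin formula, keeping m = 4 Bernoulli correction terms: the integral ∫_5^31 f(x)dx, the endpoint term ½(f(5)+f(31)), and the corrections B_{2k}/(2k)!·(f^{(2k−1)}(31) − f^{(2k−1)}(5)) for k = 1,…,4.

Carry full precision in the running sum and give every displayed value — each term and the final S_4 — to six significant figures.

Integral: ∫_5^31 ln(x) dx = 72.4064.
½[f(5) + f(31)] = ½[1.60944 + 3.43399] = 2.52171.
Integral + boundary = 74.9281.
Order-1 term: 1/12 · (0.0322581 − 0.200000) = -0.0139785.
Partial sum through k=1: 74.9141.
Order-2 term: −1/720 · (6.71344e-05 − 0.0160000) = 2.21290e-05.
Partial sum through k=2: 74.9142.
Order-3 term: 1/30240 · (8.38306e-07 − 0.00768000) = -2.53941e-07.
Partial sum through k=3: 74.9142.
Order-4 term: −1/1209600 · (2.61698e-08 − 0.00921600) = 7.61903e-09.

S_4 ≈ 74.9142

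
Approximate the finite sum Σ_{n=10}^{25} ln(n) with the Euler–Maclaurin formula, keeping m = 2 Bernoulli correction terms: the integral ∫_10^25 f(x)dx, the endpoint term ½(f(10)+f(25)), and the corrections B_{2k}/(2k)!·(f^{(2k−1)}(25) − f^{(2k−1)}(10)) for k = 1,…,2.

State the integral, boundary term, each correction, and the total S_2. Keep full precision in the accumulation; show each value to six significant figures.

S_2 ≈ 45.2018

The integral term ∫_10^25 ln(x) dx = 42.4460.
½[f(10) + f(25)] = ½[2.30259 + 3.21888] = 2.76073.
Running total after boundary: 45.2068.
Order-1 term: 1/12 · (0.0400000 − 0.100000) = -0.00500000.
Running total after k=1: 45.2018.
Order-2 term: −1/720 · (0.000128000 − 0.00200000) = 2.60000e-06.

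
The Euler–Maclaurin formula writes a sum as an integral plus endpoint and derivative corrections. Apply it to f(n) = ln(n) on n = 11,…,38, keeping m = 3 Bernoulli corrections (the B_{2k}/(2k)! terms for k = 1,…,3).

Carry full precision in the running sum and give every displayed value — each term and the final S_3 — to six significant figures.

S_3 ≈ 87.8638

∫_11^38 ln(x) dx evaluates to 84.8514.
½[f(11) + f(38)] = ½[2.39790 + 3.63759] = 3.01774.
Integral + boundary = 87.8692.
Correction k=1: B_{2}/2! · (f^{(1)}(38) − f^{(1)}(11)) = 1/12 · (0.0263158 − 0.0909091) = -0.00538278.
Running total after k=1: 87.8638.
Correction k=2: B_{4}/4! · (f^{(3)}(38) − f^{(3)}(11)) = −1/720 · (3.64485e-05 − 0.00150263) = 2.03636e-06.
Running total after k=2: 87.8638.
Correction k=3: B_{6}/6! · (f^{(5)}(38) − f^{(5)}(11)) = 1/30240 · (3.02896e-07 − 0.000149021) = -4.91793e-09.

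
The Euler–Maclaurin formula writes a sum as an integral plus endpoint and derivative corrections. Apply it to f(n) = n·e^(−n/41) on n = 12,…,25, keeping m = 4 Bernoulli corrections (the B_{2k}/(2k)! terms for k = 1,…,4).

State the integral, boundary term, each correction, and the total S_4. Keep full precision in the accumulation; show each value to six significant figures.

S_4 ≈ 162.199

Integral: ∫_12^25 x·e^(−x/41) dx = 150.954.
Endpoint term: (f(12) + f(25))/2 = (8.95510 + 13.5871)/2 = 11.2711.
Running total after boundary: 162.225.
Correction k=1: B_{2}/2! · (f^{(1)}(25) − f^{(1)}(12)) = 1/12 · (0.212091 − 0.527842) = -0.0263125.
Running total after k=1: 162.199.
Correction k=2: B_{4}/4! · (f^{(3)}(25) − f^{(3)}(12)) = −1/720 · (0.000772789 − 0.00120188) = 5.95959e-07.
Running total after k=2: 162.199.
Correction k=3: B_{6}/6! · (f^{(5)}(25) − f^{(5)}(12)) = 1/30240 · (8.44383e-07 − 1.24316e-06) = -1.31871e-11.
Running total after k=3: 162.199.
Correction k=4: B_{8}/8! · (f^{(7)}(25) − f^{(7)}(12)) = −1/1209600 · (7.31140e-10 − 1.05374e-09) = 2.66703e-16.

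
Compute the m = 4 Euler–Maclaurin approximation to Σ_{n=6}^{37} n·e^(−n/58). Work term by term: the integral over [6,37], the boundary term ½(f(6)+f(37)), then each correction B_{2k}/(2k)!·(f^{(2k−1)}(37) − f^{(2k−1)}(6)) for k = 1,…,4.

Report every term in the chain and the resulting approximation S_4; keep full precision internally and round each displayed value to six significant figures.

S_4 ≈ 448.225

∫_6^37 x·e^(−x/58) dx evaluates to 435.796.
½[f(6) + f(37)] = ½[5.41034 + 19.5502] = 12.4803.
So far: 448.276.
k=1: B_{2}/(2)! × [f^{(1)}(37) − f^{(1)}(6)] = 1/12 × (0.191312 − 0.808441) = -0.0514274.
Running total after k=1: 448.225.
k=2: B_{4}/(4)! × [f^{(3)}(37) − f^{(3)}(6)] = −1/720 × (0.000371011 − 0.000776423) = 5.63072e-07.
Running total after k=2: 448.225.
k=3: B_{6}/(6)! × [f^{(5)}(37) − f^{(5)}(6)] = 1/30240 × (2.03672e-07 − 3.90168e-07) = -6.16720e-12.
Running total after k=3: 448.225.
k=4: B_{8}/(8)! × [f^{(7)}(37) − f^{(7)}(6)] = −1/1209600 × (8.83040e-11 − 1.63357e-10) = 6.20475e-17.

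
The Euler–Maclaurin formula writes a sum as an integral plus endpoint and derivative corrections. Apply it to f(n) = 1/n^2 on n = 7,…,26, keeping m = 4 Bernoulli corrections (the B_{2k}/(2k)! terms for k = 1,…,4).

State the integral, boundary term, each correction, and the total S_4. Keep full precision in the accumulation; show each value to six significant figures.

S_4 ≈ 0.115814

Integral: ∫_7^26 1/x^2 dx = 0.104396.
Boundary: ½(f(7) + f(26)) = ½(0.0204082 + 0.00147929) = 0.0109437.
So far: 0.115339.
k=1: B_{2}/(2)! × [f^{(1)}(26) − f^{(1)}(7)] = 1/12 × (-0.000113792 − (-0.00583090)) = 0.000476426.
Partial sum through k=1: 0.115816.
k=2: B_{4}/(4)! × [f^{(3)}(26) − f^{(3)}(7)] = −1/720 × (-2.01997e-06 − (-0.00142798)) = -1.98050e-06.
Partial sum through k=2: 0.115814.
k=3: B_{6}/(6)! × [f^{(5)}(26) − f^{(5)}(7)] = 1/30240 × (-8.96436e-08 − (-0.000874271)) = 2.89081e-08.
Partial sum through k=3: 0.115814.
k=4: B_{8}/(8)! × [f^{(7)}(26) − f^{(7)}(7)] = −1/1209600 × (-7.42609e-09 − (-0.000999167)) = -8.26025e-10.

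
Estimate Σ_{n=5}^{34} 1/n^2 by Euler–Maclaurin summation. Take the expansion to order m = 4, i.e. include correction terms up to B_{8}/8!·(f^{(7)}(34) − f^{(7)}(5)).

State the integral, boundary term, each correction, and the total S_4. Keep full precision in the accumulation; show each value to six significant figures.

∫_5^34 1/x^2 dx evaluates to 0.170588.
½[f(5) + f(34)] = ½[0.0400000 + 0.000865052] = 0.0204325.
Integral + boundary = 0.191021.
Order-1 term: 1/12 · (-5.08854e-05 − (-0.0160000)) = 0.00132909.
Running total after k=1: 0.192350.
Order-2 term: −1/720 · (-5.28222e-07 − (-0.00768000)) = -1.06659e-05.
Running total after k=2: 0.192339.
Order-3 term: 1/30240 · (-1.37082e-08 − (-0.00921600)) = 3.04761e-07.
Running total after k=3: 0.192339.
Order-4 term: −1/1209600 · (-6.64065e-10 − (-0.0206438)) = -1.70667e-08.

S_4 ≈ 0.192339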